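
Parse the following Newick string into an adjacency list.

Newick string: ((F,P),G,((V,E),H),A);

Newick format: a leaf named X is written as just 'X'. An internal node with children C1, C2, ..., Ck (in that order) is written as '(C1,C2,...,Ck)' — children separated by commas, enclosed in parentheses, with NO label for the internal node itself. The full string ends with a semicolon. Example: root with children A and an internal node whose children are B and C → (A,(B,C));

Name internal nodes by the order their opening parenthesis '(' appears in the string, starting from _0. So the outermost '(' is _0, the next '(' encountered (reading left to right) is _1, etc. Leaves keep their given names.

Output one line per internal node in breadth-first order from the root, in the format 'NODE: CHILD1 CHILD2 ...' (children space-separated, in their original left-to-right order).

Input: ((F,P),G,((V,E),H),A);
Scanning left-to-right, naming '(' by encounter order:
  pos 0: '(' -> open internal node _0 (depth 1)
  pos 1: '(' -> open internal node _1 (depth 2)
  pos 5: ')' -> close internal node _1 (now at depth 1)
  pos 9: '(' -> open internal node _2 (depth 2)
  pos 10: '(' -> open internal node _3 (depth 3)
  pos 14: ')' -> close internal node _3 (now at depth 2)
  pos 17: ')' -> close internal node _2 (now at depth 1)
  pos 20: ')' -> close internal node _0 (now at depth 0)
Total internal nodes: 4
BFS adjacency from root:
  _0: _1 G _2 A
  _1: F P
  _2: _3 H
  _3: V E

Answer: _0: _1 G _2 A
_1: F P
_2: _3 H
_3: V E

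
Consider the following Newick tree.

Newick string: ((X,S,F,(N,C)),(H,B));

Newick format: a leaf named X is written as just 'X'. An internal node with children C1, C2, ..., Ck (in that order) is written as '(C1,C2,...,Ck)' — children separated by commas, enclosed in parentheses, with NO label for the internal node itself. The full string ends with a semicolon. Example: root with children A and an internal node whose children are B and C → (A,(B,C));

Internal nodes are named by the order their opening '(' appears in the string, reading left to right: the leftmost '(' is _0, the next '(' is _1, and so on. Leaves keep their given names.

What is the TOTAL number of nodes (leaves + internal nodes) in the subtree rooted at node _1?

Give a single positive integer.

Newick: ((X,S,F,(N,C)),(H,B));
Locate _1: it is the '(' at position 1 (the 2nd '(' reading left to right).
Query: subtree rooted at _1
_1: subtree_size = 1 + 6
  X: subtree_size = 1 + 0
  S: subtree_size = 1 + 0
  F: subtree_size = 1 + 0
  _2: subtree_size = 1 + 2
    N: subtree_size = 1 + 0
    C: subtree_size = 1 + 0
Total subtree size of _1: 7

Answer: 7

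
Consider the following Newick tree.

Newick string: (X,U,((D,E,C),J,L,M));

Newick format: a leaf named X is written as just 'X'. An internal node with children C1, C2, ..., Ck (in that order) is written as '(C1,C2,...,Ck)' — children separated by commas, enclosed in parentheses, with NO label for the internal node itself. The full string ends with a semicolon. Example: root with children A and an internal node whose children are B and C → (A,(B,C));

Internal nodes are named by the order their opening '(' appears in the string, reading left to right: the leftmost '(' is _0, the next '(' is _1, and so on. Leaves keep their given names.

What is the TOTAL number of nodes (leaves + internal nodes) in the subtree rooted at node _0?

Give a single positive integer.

Answer: 11

Derivation:
Newick: (X,U,((D,E,C),J,L,M));
Locate _0: it is the '(' at position 0 (the 1st '(' reading left to right).
Query: subtree rooted at _0
_0: subtree_size = 1 + 10
  X: subtree_size = 1 + 0
  U: subtree_size = 1 + 0
  _1: subtree_size = 1 + 7
    _2: subtree_size = 1 + 3
      D: subtree_size = 1 + 0
      E: subtree_size = 1 + 0
      C: subtree_size = 1 + 0
    J: subtree_size = 1 + 0
    L: subtree_size = 1 + 0
    M: subtree_size = 1 + 0
Total subtree size of _0: 11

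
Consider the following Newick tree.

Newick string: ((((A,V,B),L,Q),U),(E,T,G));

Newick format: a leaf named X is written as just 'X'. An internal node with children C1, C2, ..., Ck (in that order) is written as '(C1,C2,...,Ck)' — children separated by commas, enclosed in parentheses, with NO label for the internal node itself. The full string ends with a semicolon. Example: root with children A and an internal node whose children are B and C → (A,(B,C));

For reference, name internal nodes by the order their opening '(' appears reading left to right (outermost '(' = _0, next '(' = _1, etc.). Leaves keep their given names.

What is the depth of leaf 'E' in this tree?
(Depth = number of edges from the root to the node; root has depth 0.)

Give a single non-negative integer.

Newick: ((((A,V,B),L,Q),U),(E,T,G));
Naming internals by '(' encounter order: outermost '(' = _0, next = _1, ...
Query node: E
Path from root: _0 -> _4 -> E
Depth of E: 2 (number of edges from root)

Answer: 2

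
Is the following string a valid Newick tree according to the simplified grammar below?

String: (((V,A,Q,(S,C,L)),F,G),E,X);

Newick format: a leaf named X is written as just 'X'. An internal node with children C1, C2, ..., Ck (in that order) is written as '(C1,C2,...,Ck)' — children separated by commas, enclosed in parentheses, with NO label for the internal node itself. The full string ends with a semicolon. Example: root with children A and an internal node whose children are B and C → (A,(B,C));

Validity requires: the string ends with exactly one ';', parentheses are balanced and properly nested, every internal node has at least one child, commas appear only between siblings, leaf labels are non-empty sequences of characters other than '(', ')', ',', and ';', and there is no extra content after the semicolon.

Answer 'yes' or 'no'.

Input: (((V,A,Q,(S,C,L)),F,G),E,X);
Paren balance: 4 '(' vs 4 ')' OK
Ends with single ';': True
Full parse: OK
Valid: True

Answer: yes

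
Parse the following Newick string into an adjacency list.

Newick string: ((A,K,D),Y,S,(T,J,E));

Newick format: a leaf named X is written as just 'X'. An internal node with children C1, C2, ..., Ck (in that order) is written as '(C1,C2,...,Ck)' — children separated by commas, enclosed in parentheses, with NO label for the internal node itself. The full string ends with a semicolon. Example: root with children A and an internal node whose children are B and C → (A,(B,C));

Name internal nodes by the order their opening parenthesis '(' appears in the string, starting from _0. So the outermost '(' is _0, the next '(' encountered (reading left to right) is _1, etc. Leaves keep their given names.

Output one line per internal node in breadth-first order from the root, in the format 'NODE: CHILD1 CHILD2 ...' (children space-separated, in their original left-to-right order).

Input: ((A,K,D),Y,S,(T,J,E));
Scanning left-to-right, naming '(' by encounter order:
  pos 0: '(' -> open internal node _0 (depth 1)
  pos 1: '(' -> open internal node _1 (depth 2)
  pos 7: ')' -> close internal node _1 (now at depth 1)
  pos 13: '(' -> open internal node _2 (depth 2)
  pos 19: ')' -> close internal node _2 (now at depth 1)
  pos 20: ')' -> close internal node _0 (now at depth 0)
Total internal nodes: 3
BFS adjacency from root:
  _0: _1 Y S _2
  _1: A K D
  _2: T J E

Answer: _0: _1 Y S _2
_1: A K D
_2: T J E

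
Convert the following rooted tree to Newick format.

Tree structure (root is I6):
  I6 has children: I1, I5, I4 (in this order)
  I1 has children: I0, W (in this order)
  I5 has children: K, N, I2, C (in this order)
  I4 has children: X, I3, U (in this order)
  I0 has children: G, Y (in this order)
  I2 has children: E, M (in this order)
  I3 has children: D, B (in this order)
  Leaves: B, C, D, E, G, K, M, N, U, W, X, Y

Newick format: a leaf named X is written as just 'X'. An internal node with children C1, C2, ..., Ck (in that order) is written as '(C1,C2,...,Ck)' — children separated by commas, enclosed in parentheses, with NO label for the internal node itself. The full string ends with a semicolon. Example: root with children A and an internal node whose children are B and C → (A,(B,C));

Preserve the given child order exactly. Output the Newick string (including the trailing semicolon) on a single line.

Answer: (((G,Y),W),(K,N,(E,M),C),(X,(D,B),U));

Derivation:
internal I6 with children ['I1', 'I5', 'I4']
  internal I1 with children ['I0', 'W']
    internal I0 with children ['G', 'Y']
      leaf 'G' → 'G'
      leaf 'Y' → 'Y'
    → '(G,Y)'
    leaf 'W' → 'W'
  → '((G,Y),W)'
  internal I5 with children ['K', 'N', 'I2', 'C']
    leaf 'K' → 'K'
    leaf 'N' → 'N'
    internal I2 with children ['E', 'M']
      leaf 'E' → 'E'
      leaf 'M' → 'M'
    → '(E,M)'
    leaf 'C' → 'C'
  → '(K,N,(E,M),C)'
  internal I4 with children ['X', 'I3', 'U']
    leaf 'X' → 'X'
    internal I3 with children ['D', 'B']
      leaf 'D' → 'D'
      leaf 'B' → 'B'
    → '(D,B)'
    leaf 'U' → 'U'
  → '(X,(D,B),U)'
→ '(((G,Y),W),(K,N,(E,M),C),(X,(D,B),U))'
Final: (((G,Y),W),(K,N,(E,M),C),(X,(D,B),U));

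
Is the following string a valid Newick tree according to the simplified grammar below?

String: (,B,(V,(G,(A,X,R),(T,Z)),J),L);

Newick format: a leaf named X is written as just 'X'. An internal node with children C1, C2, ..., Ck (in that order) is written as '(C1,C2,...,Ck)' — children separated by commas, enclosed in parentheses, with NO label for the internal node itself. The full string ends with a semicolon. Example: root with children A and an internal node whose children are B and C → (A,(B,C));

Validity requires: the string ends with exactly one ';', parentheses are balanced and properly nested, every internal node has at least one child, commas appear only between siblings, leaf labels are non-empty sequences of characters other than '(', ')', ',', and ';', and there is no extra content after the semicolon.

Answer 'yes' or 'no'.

Input: (,B,(V,(G,(A,X,R),(T,Z)),J),L);
Paren balance: 5 '(' vs 5 ')' OK
Ends with single ';': True
Full parse: FAILS (empty leaf label at pos 1)
Valid: False

Answer: no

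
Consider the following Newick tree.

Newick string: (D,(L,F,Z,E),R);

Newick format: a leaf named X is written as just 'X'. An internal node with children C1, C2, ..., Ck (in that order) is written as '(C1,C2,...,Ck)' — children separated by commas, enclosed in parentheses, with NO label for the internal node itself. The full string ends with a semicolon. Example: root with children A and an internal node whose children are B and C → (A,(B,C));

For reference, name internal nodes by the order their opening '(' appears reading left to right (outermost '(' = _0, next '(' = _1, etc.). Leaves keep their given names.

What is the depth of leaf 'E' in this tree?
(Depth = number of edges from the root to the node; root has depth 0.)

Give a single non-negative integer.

Answer: 2

Derivation:
Newick: (D,(L,F,Z,E),R);
Naming internals by '(' encounter order: outermost '(' = _0, next = _1, ...
Query node: E
Path from root: _0 -> _1 -> E
Depth of E: 2 (number of edges from root)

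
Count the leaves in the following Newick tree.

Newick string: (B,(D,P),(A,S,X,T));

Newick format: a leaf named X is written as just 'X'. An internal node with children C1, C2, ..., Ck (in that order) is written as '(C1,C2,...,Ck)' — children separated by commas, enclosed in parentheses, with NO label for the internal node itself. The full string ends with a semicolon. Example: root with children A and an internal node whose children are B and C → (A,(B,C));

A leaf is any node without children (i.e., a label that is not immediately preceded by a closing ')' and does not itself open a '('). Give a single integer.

Newick: (B,(D,P),(A,S,X,T));
Scan left-to-right; a leaf is any maximal label run not followed by '(':
  pos 1: leaf 'B' → count = 1
  pos 4: leaf 'D' → count = 2
  pos 6: leaf 'P' → count = 3
  pos 10: leaf 'A' → count = 4
  pos 12: leaf 'S' → count = 5
  pos 14: leaf 'X' → count = 6
  pos 16: leaf 'T' → count = 7
Total leaves: 7

Answer: 7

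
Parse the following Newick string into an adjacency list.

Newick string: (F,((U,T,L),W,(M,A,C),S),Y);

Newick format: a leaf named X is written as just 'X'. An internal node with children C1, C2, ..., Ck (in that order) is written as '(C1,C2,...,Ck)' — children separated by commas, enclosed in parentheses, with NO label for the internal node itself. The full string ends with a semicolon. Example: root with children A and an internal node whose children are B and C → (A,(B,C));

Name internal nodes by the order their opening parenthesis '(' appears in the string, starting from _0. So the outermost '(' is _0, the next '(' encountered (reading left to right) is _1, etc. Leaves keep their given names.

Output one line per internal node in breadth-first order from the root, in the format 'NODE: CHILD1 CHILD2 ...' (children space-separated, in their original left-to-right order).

Input: (F,((U,T,L),W,(M,A,C),S),Y);
Scanning left-to-right, naming '(' by encounter order:
  pos 0: '(' -> open internal node _0 (depth 1)
  pos 3: '(' -> open internal node _1 (depth 2)
  pos 4: '(' -> open internal node _2 (depth 3)
  pos 10: ')' -> close internal node _2 (now at depth 2)
  pos 14: '(' -> open internal node _3 (depth 3)
  pos 20: ')' -> close internal node _3 (now at depth 2)
  pos 23: ')' -> close internal node _1 (now at depth 1)
  pos 26: ')' -> close internal node _0 (now at depth 0)
Total internal nodes: 4
BFS adjacency from root:
  _0: F _1 Y
  _1: _2 W _3 S
  _2: U T L
  _3: M A C

Answer: _0: F _1 Y
_1: _2 W _3 S
_2: U T L
_3: M A C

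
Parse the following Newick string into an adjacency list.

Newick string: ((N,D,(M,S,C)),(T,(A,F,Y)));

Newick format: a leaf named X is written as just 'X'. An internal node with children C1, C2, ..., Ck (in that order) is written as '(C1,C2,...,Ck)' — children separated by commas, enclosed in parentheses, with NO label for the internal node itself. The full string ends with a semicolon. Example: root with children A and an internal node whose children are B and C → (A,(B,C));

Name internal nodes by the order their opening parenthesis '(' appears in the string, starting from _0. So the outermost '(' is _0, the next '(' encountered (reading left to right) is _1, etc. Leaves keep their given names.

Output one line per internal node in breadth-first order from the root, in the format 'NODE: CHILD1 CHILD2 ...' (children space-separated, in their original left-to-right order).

Input: ((N,D,(M,S,C)),(T,(A,F,Y)));
Scanning left-to-right, naming '(' by encounter order:
  pos 0: '(' -> open internal node _0 (depth 1)
  pos 1: '(' -> open internal node _1 (depth 2)
  pos 6: '(' -> open internal node _2 (depth 3)
  pos 12: ')' -> close internal node _2 (now at depth 2)
  pos 13: ')' -> close internal node _1 (now at depth 1)
  pos 15: '(' -> open internal node _3 (depth 2)
  pos 18: '(' -> open internal node _4 (depth 3)
  pos 24: ')' -> close internal node _4 (now at depth 2)
  pos 25: ')' -> close internal node _3 (now at depth 1)
  pos 26: ')' -> close internal node _0 (now at depth 0)
Total internal nodes: 5
BFS adjacency from root:
  _0: _1 _3
  _1: N D _2
  _3: T _4
  _2: M S C
  _4: A F Y

Answer: _0: _1 _3
_1: N D _2
_3: T _4
_2: M S C
_4: A F Y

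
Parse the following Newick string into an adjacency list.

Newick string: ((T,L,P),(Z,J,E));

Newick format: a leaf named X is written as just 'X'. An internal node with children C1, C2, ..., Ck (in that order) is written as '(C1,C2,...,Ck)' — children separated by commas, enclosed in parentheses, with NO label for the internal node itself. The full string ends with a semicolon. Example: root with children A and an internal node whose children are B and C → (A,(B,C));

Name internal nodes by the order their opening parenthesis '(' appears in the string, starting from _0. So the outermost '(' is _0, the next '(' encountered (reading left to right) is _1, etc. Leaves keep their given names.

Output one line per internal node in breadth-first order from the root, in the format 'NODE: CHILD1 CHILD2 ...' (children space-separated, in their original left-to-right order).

Input: ((T,L,P),(Z,J,E));
Scanning left-to-right, naming '(' by encounter order:
  pos 0: '(' -> open internal node _0 (depth 1)
  pos 1: '(' -> open internal node _1 (depth 2)
  pos 7: ')' -> close internal node _1 (now at depth 1)
  pos 9: '(' -> open internal node _2 (depth 2)
  pos 15: ')' -> close internal node _2 (now at depth 1)
  pos 16: ')' -> close internal node _0 (now at depth 0)
Total internal nodes: 3
BFS adjacency from root:
  _0: _1 _2
  _1: T L P
  _2: Z J E

Answer: _0: _1 _2
_1: T L P
_2: Z J E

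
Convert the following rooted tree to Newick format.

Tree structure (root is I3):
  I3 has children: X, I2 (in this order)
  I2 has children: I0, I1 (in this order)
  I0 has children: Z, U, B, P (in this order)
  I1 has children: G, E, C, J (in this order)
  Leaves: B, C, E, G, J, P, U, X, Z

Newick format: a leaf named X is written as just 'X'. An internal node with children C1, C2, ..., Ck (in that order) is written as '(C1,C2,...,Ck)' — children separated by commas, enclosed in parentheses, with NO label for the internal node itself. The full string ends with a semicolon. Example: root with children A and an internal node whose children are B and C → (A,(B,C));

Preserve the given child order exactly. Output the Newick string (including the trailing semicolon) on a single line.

Answer: (X,((Z,U,B,P),(G,E,C,J)));

Derivation:
internal I3 with children ['X', 'I2']
  leaf 'X' → 'X'
  internal I2 with children ['I0', 'I1']
    internal I0 with children ['Z', 'U', 'B', 'P']
      leaf 'Z' → 'Z'
      leaf 'U' → 'U'
      leaf 'B' → 'B'
      leaf 'P' → 'P'
    → '(Z,U,B,P)'
    internal I1 with children ['G', 'E', 'C', 'J']
      leaf 'G' → 'G'
      leaf 'E' → 'E'
      leaf 'C' → 'C'
      leaf 'J' → 'J'
    → '(G,E,C,J)'
  → '((Z,U,B,P),(G,E,C,J))'
→ '(X,((Z,U,B,P),(G,E,C,J)))'
Final: (X,((Z,U,B,P),(G,E,C,J)));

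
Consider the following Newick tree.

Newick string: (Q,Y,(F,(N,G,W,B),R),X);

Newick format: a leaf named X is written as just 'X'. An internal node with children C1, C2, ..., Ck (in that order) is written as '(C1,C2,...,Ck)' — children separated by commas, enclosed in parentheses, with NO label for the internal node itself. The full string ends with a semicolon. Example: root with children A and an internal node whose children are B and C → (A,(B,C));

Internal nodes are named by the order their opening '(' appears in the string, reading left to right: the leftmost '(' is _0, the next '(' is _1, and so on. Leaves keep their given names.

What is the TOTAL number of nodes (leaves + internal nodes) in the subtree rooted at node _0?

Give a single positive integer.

Newick: (Q,Y,(F,(N,G,W,B),R),X);
Locate _0: it is the '(' at position 0 (the 1st '(' reading left to right).
Query: subtree rooted at _0
_0: subtree_size = 1 + 11
  Q: subtree_size = 1 + 0
  Y: subtree_size = 1 + 0
  _1: subtree_size = 1 + 7
    F: subtree_size = 1 + 0
    _2: subtree_size = 1 + 4
      N: subtree_size = 1 + 0
      G: subtree_size = 1 + 0
      W: subtree_size = 1 + 0
      B: subtree_size = 1 + 0
    R: subtree_size = 1 + 0
  X: subtree_size = 1 + 0
Total subtree size of _0: 12

Answer: 12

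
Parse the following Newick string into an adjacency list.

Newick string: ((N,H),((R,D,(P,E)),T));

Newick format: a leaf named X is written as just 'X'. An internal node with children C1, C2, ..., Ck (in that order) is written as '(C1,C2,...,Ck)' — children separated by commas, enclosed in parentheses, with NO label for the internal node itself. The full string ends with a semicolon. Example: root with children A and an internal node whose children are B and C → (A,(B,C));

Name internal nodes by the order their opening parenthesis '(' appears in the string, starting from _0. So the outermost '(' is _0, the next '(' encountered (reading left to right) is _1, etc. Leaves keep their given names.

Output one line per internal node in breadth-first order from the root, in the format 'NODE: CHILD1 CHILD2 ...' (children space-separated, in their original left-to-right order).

Input: ((N,H),((R,D,(P,E)),T));
Scanning left-to-right, naming '(' by encounter order:
  pos 0: '(' -> open internal node _0 (depth 1)
  pos 1: '(' -> open internal node _1 (depth 2)
  pos 5: ')' -> close internal node _1 (now at depth 1)
  pos 7: '(' -> open internal node _2 (depth 2)
  pos 8: '(' -> open internal node _3 (depth 3)
  pos 13: '(' -> open internal node _4 (depth 4)
  pos 17: ')' -> close internal node _4 (now at depth 3)
  pos 18: ')' -> close internal node _3 (now at depth 2)
  pos 21: ')' -> close internal node _2 (now at depth 1)
  pos 22: ')' -> close internal node _0 (now at depth 0)
Total internal nodes: 5
BFS adjacency from root:
  _0: _1 _2
  _1: N H
  _2: _3 T
  _3: R D _4
  _4: P E

Answer: _0: _1 _2
_1: N H
_2: _3 T
_3: R D _4
_4: P E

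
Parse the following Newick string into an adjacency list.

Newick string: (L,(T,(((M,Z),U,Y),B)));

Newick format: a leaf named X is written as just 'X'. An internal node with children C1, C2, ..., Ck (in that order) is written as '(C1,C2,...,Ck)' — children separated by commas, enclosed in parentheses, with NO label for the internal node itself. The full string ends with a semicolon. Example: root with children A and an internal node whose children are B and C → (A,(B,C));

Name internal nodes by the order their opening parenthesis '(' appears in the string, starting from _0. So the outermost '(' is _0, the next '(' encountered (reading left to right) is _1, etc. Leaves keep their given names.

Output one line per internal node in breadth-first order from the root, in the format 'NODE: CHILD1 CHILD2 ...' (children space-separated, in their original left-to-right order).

Answer: _0: L _1
_1: T _2
_2: _3 B
_3: _4 U Y
_4: M Z

Derivation:
Input: (L,(T,(((M,Z),U,Y),B)));
Scanning left-to-right, naming '(' by encounter order:
  pos 0: '(' -> open internal node _0 (depth 1)
  pos 3: '(' -> open internal node _1 (depth 2)
  pos 6: '(' -> open internal node _2 (depth 3)
  pos 7: '(' -> open internal node _3 (depth 4)
  pos 8: '(' -> open internal node _4 (depth 5)
  pos 12: ')' -> close internal node _4 (now at depth 4)
  pos 17: ')' -> close internal node _3 (now at depth 3)
  pos 20: ')' -> close internal node _2 (now at depth 2)
  pos 21: ')' -> close internal node _1 (now at depth 1)
  pos 22: ')' -> close internal node _0 (now at depth 0)
Total internal nodes: 5
BFS adjacency from root:
  _0: L _1
  _1: T _2
  _2: _3 B
  _3: _4 U Y
  _4: M Z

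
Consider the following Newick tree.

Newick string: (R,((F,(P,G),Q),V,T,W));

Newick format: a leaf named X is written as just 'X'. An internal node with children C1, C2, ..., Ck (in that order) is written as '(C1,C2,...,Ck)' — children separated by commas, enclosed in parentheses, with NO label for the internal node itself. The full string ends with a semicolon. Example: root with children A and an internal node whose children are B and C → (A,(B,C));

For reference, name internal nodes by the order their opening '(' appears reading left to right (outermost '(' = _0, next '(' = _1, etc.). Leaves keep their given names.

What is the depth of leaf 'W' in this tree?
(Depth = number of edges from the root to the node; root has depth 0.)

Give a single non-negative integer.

Answer: 2

Derivation:
Newick: (R,((F,(P,G),Q),V,T,W));
Naming internals by '(' encounter order: outermost '(' = _0, next = _1, ...
Query node: W
Path from root: _0 -> _1 -> W
Depth of W: 2 (number of edges from root)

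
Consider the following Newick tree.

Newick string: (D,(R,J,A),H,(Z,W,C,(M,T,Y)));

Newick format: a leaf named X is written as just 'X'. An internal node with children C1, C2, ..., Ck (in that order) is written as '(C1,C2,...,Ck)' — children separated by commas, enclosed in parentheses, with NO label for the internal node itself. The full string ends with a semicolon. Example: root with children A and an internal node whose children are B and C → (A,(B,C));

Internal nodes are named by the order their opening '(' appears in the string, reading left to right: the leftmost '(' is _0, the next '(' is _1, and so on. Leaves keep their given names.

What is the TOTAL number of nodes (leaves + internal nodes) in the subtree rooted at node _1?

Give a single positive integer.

Newick: (D,(R,J,A),H,(Z,W,C,(M,T,Y)));
Locate _1: it is the '(' at position 3 (the 2nd '(' reading left to right).
Query: subtree rooted at _1
_1: subtree_size = 1 + 3
  R: subtree_size = 1 + 0
  J: subtree_size = 1 + 0
  A: subtree_size = 1 + 0
Total subtree size of _1: 4

Answer: 4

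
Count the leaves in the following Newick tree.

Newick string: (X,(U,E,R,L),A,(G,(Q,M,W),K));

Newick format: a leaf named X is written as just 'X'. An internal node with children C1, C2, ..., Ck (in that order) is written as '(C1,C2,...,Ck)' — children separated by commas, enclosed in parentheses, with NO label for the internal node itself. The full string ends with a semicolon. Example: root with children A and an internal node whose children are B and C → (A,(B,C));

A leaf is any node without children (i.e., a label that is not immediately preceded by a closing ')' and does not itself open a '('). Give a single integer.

Newick: (X,(U,E,R,L),A,(G,(Q,M,W),K));
Scan left-to-right; a leaf is any maximal label run not followed by '(':
  pos 1: leaf 'X' → count = 1
  pos 4: leaf 'U' → count = 2
  pos 6: leaf 'E' → count = 3
  pos 8: leaf 'R' → count = 4
  pos 10: leaf 'L' → count = 5
  pos 13: leaf 'A' → count = 6
  pos 16: leaf 'G' → count = 7
  pos 19: leaf 'Q' → count = 8
  pos 21: leaf 'M' → count = 9
  pos 23: leaf 'W' → count = 10
  pos 26: leaf 'K' → count = 11
Total leaves: 11

Answer: 11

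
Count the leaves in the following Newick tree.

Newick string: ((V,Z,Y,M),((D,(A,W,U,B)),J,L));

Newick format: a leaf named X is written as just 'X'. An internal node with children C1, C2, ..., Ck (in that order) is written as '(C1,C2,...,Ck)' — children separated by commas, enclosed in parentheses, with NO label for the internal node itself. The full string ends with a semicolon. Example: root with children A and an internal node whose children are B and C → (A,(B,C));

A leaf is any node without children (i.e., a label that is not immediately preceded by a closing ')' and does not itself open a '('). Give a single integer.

Answer: 11

Derivation:
Newick: ((V,Z,Y,M),((D,(A,W,U,B)),J,L));
Scan left-to-right; a leaf is any maximal label run not followed by '(':
  pos 2: leaf 'V' → count = 1
  pos 4: leaf 'Z' → count = 2
  pos 6: leaf 'Y' → count = 3
  pos 8: leaf 'M' → count = 4
  pos 13: leaf 'D' → count = 5
  pos 16: leaf 'A' → count = 6
  pos 18: leaf 'W' → count = 7
  pos 20: leaf 'U' → count = 8
  pos 22: leaf 'B' → count = 9
  pos 26: leaf 'J' → count = 10
  pos 28: leaf 'L' → count = 11
Total leaves: 11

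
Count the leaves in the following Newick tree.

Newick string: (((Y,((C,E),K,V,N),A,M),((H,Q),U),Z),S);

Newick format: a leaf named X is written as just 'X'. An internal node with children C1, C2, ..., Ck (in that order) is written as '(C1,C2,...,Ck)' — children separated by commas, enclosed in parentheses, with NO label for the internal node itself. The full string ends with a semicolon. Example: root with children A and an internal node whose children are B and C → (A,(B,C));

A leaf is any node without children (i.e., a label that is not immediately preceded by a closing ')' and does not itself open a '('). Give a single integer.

Answer: 13

Derivation:
Newick: (((Y,((C,E),K,V,N),A,M),((H,Q),U),Z),S);
Scan left-to-right; a leaf is any maximal label run not followed by '(':
  pos 3: leaf 'Y' → count = 1
  pos 7: leaf 'C' → count = 2
  pos 9: leaf 'E' → count = 3
  pos 12: leaf 'K' → count = 4
  pos 14: leaf 'V' → count = 5
  pos 16: leaf 'N' → count = 6
  pos 19: leaf 'A' → count = 7
  pos 21: leaf 'M' → count = 8
  pos 26: leaf 'H' → count = 9
  pos 28: leaf 'Q' → count = 10
  pos 31: leaf 'U' → count = 11
  pos 34: leaf 'Z' → count = 12
  pos 37: leaf 'S' → count = 13
Total leaves: 13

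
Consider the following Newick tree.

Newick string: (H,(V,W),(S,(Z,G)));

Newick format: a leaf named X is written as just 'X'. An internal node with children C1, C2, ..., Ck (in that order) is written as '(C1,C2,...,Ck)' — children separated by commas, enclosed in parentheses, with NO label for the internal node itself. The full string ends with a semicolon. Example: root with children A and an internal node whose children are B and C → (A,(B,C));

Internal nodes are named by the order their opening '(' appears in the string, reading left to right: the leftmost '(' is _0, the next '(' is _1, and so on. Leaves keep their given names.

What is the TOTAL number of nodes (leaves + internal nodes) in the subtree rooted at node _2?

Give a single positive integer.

Newick: (H,(V,W),(S,(Z,G)));
Locate _2: it is the '(' at position 9 (the 3rd '(' reading left to right).
Query: subtree rooted at _2
_2: subtree_size = 1 + 4
  S: subtree_size = 1 + 0
  _3: subtree_size = 1 + 2
    Z: subtree_size = 1 + 0
    G: subtree_size = 1 + 0
Total subtree size of _2: 5

Answer: 5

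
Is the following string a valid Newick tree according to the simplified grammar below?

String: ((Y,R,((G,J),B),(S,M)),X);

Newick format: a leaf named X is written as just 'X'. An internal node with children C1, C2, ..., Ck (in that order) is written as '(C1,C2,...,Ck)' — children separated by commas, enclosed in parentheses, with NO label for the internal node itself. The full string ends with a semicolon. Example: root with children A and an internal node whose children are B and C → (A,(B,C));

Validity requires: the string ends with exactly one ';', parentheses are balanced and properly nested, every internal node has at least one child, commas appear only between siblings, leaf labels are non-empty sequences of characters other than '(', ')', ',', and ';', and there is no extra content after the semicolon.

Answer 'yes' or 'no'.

Input: ((Y,R,((G,J),B),(S,M)),X);
Paren balance: 5 '(' vs 5 ')' OK
Ends with single ';': True
Full parse: OK
Valid: True

Answer: yes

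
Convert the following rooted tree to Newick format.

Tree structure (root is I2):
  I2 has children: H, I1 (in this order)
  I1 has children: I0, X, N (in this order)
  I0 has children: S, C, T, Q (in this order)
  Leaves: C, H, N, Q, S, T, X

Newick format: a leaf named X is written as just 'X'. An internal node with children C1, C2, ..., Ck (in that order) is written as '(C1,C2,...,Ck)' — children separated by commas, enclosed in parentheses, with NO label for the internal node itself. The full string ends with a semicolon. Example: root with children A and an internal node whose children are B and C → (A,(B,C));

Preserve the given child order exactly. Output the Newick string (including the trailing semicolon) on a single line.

internal I2 with children ['H', 'I1']
  leaf 'H' → 'H'
  internal I1 with children ['I0', 'X', 'N']
    internal I0 with children ['S', 'C', 'T', 'Q']
      leaf 'S' → 'S'
      leaf 'C' → 'C'
      leaf 'T' → 'T'
      leaf 'Q' → 'Q'
    → '(S,C,T,Q)'
    leaf 'X' → 'X'
    leaf 'N' → 'N'
  → '((S,C,T,Q),X,N)'
→ '(H,((S,C,T,Q),X,N))'
Final: (H,((S,C,T,Q),X,N));

Answer: (H,((S,C,T,Q),X,N));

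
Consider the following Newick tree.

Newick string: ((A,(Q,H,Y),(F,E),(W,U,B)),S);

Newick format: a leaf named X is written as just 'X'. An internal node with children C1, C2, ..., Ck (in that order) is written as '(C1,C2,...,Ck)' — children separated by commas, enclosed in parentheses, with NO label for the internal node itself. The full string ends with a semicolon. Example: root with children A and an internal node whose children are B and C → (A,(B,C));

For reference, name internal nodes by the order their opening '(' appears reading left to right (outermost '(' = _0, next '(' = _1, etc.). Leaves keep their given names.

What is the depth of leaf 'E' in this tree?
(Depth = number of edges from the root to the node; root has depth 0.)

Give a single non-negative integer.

Newick: ((A,(Q,H,Y),(F,E),(W,U,B)),S);
Naming internals by '(' encounter order: outermost '(' = _0, next = _1, ...
Query node: E
Path from root: _0 -> _1 -> _3 -> E
Depth of E: 3 (number of edges from root)

Answer: 3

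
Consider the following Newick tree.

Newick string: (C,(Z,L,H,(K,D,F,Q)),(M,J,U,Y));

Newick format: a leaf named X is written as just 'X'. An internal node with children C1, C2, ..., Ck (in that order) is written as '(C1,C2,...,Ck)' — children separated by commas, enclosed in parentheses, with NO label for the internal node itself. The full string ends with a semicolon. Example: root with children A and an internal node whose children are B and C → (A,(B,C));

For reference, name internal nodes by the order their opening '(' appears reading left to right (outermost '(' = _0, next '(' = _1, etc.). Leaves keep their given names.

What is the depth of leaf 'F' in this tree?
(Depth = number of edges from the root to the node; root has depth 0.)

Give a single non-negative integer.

Answer: 3

Derivation:
Newick: (C,(Z,L,H,(K,D,F,Q)),(M,J,U,Y));
Naming internals by '(' encounter order: outermost '(' = _0, next = _1, ...
Query node: F
Path from root: _0 -> _1 -> _2 -> F
Depth of F: 3 (number of edges from root)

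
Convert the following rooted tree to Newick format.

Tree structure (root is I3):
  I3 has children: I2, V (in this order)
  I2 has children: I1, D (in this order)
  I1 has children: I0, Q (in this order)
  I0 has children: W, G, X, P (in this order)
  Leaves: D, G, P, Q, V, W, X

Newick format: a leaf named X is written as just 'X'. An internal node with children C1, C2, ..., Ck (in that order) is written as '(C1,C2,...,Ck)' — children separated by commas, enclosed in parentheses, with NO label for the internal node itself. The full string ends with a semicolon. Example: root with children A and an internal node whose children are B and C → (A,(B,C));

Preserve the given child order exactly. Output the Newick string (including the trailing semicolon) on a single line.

Answer: ((((W,G,X,P),Q),D),V);

Derivation:
internal I3 with children ['I2', 'V']
  internal I2 with children ['I1', 'D']
    internal I1 with children ['I0', 'Q']
      internal I0 with children ['W', 'G', 'X', 'P']
        leaf 'W' → 'W'
        leaf 'G' → 'G'
        leaf 'X' → 'X'
        leaf 'P' → 'P'
      → '(W,G,X,P)'
      leaf 'Q' → 'Q'
    → '((W,G,X,P),Q)'
    leaf 'D' → 'D'
  → '(((W,G,X,P),Q),D)'
  leaf 'V' → 'V'
→ '((((W,G,X,P),Q),D),V)'
Final: ((((W,G,X,P),Q),D),V);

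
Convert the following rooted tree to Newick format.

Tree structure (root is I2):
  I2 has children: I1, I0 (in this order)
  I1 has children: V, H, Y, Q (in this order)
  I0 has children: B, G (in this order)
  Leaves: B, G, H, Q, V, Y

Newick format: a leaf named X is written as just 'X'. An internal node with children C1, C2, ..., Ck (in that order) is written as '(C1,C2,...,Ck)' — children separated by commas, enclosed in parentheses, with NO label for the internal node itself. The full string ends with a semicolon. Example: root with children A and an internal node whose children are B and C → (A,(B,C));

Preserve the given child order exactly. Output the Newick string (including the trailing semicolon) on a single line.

internal I2 with children ['I1', 'I0']
  internal I1 with children ['V', 'H', 'Y', 'Q']
    leaf 'V' → 'V'
    leaf 'H' → 'H'
    leaf 'Y' → 'Y'
    leaf 'Q' → 'Q'
  → '(V,H,Y,Q)'
  internal I0 with children ['B', 'G']
    leaf 'B' → 'B'
    leaf 'G' → 'G'
  → '(B,G)'
→ '((V,H,Y,Q),(B,G))'
Final: ((V,H,Y,Q),(B,G));

Answer: ((V,H,Y,Q),(B,G));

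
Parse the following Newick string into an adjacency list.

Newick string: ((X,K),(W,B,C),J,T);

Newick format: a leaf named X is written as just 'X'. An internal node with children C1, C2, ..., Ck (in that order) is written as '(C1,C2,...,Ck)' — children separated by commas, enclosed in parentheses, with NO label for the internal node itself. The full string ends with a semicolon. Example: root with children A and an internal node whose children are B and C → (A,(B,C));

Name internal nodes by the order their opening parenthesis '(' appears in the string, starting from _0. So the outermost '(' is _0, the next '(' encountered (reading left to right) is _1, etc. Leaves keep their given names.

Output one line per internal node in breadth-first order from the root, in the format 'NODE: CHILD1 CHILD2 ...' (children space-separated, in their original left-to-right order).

Answer: _0: _1 _2 J T
_1: X K
_2: W B C

Derivation:
Input: ((X,K),(W,B,C),J,T);
Scanning left-to-right, naming '(' by encounter order:
  pos 0: '(' -> open internal node _0 (depth 1)
  pos 1: '(' -> open internal node _1 (depth 2)
  pos 5: ')' -> close internal node _1 (now at depth 1)
  pos 7: '(' -> open internal node _2 (depth 2)
  pos 13: ')' -> close internal node _2 (now at depth 1)
  pos 18: ')' -> close internal node _0 (now at depth 0)
Total internal nodes: 3
BFS adjacency from root:
  _0: _1 _2 J T
  _1: X K
  _2: W B C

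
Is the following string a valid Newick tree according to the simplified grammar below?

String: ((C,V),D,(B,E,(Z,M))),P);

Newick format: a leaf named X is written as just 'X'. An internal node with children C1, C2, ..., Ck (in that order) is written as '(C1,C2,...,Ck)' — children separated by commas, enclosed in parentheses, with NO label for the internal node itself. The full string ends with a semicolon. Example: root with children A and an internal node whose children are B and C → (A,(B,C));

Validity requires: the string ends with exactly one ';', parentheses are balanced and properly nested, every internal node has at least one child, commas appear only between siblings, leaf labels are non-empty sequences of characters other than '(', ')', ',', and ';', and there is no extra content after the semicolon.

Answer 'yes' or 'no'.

Answer: no

Derivation:
Input: ((C,V),D,(B,E,(Z,M))),P);
Paren balance: 4 '(' vs 5 ')' MISMATCH
Ends with single ';': True
Full parse: FAILS (extra content after tree at pos 21)
Valid: False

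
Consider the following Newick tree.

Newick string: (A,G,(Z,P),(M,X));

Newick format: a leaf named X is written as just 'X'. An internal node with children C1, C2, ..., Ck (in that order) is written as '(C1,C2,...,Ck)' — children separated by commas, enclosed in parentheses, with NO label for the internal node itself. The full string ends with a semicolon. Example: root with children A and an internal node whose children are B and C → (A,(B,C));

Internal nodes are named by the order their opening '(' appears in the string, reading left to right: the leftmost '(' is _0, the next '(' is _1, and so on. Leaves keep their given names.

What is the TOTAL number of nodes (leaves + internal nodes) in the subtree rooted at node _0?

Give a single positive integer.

Newick: (A,G,(Z,P),(M,X));
Locate _0: it is the '(' at position 0 (the 1st '(' reading left to right).
Query: subtree rooted at _0
_0: subtree_size = 1 + 8
  A: subtree_size = 1 + 0
  G: subtree_size = 1 + 0
  _1: subtree_size = 1 + 2
    Z: subtree_size = 1 + 0
    P: subtree_size = 1 + 0
  _2: subtree_size = 1 + 2
    M: subtree_size = 1 + 0
    X: subtree_size = 1 + 0
Total subtree size of _0: 9

Answer: 9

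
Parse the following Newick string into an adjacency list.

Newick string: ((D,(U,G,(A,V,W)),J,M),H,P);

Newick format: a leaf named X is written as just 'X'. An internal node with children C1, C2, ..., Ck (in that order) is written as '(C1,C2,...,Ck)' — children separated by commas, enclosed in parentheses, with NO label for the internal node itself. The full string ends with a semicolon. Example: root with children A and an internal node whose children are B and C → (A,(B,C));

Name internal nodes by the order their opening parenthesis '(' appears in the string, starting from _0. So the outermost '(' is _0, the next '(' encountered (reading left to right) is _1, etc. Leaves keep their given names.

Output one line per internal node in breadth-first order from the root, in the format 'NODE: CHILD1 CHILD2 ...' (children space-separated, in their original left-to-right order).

Input: ((D,(U,G,(A,V,W)),J,M),H,P);
Scanning left-to-right, naming '(' by encounter order:
  pos 0: '(' -> open internal node _0 (depth 1)
  pos 1: '(' -> open internal node _1 (depth 2)
  pos 4: '(' -> open internal node _2 (depth 3)
  pos 9: '(' -> open internal node _3 (depth 4)
  pos 15: ')' -> close internal node _3 (now at depth 3)
  pos 16: ')' -> close internal node _2 (now at depth 2)
  pos 21: ')' -> close internal node _1 (now at depth 1)
  pos 26: ')' -> close internal node _0 (now at depth 0)
Total internal nodes: 4
BFS adjacency from root:
  _0: _1 H P
  _1: D _2 J M
  _2: U G _3
  _3: A V W

Answer: _0: _1 H P
_1: D _2 J M
_2: U G _3
_3: A V W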